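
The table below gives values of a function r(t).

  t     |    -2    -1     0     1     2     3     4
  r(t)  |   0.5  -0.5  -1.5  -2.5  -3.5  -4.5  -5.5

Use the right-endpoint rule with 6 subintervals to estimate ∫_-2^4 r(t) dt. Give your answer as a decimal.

-18

Δt = 1.
Sum = 1·[(-0.5) + (-1.5) + (-2.5) + (-3.5) + (-4.5) + (-5.5)] = -18.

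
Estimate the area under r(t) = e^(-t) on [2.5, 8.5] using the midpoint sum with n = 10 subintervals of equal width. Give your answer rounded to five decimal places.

0.08067

Δt = (8.5 − 2.5)/10 = 0.6.
Midpoints: 2.8, 3.4, 4, 4.6, 5.2, 5.8, 6.4, 7, 7.6, 8.2.
r(2.8) ≈ 0.06081, r(3.4) ≈ 0.03337, r(4) ≈ 0.01832, r(4.6) ≈ 0.01005, r(5.2) ≈ 0.00552, r(5.8) ≈ 0.00303, r(6.4) ≈ 0.00166, r(7) ≈ 0.00091, r(7.6) ≈ 0.00050, r(8.2) ≈ 0.00027.
Sum = Δt · [r(2.8) + r(3.4) + r(4) + ...].
Sum ≈ 0.08067.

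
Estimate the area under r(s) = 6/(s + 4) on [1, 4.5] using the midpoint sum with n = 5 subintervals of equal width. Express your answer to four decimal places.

Δs = (4.5 − 1)/5 = 0.7.
Midpoints: 1.35, 2.05, 2.75, 3.45, 4.15.
r(1.35) = 120/107, r(2.05) = 120/121, r(2.75) = 8/9, r(3.45) = 120/149, r(4.15) = 120/163.
Sum = Δs · [r(1.35) + r(2.05) + r(2.75) + r(3.45) + r(4.15)].
Sum ≈ 3.1806.

3.1806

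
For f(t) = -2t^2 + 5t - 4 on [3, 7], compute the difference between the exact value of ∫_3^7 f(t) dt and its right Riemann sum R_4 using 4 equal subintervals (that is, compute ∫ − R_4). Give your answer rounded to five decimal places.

Exact integral: ∫_3^7 f(t) dt ≈ -126.6666667.
R_4 = -158.
Error ≈ -126.6666667 − (-158) ≈ 31.33333.

31.33333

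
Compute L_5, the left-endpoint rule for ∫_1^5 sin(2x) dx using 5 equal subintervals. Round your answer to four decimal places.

0.7456

Δx = (5 − 1)/5 = 0.8.
Left endpoints: 1, 1.8, 2.6, 3.4, 4.2.
f(1) ≈ 0.9093, f(1.8) ≈ -0.4425, f(2.6) ≈ -0.8835, f(3.4) ≈ 0.4941, f(4.2) ≈ 0.8546.
Sum = Δx · [f(1) + f(1.8) + f(2.6) + f(3.4) + f(4.2)].
Sum ≈ 0.7456.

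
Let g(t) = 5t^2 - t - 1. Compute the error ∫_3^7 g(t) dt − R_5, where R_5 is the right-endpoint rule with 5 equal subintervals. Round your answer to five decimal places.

Exact integral: ∫_3^7 g(t) dt ≈ 502.6666667.
R_5 = 583.2.
Error ≈ 502.6666667 − 583.2 ≈ -80.53333.

-80.53333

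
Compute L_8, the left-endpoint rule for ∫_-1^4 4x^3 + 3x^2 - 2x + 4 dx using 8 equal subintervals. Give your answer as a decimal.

239.6484375

Δx = (4 − (-1))/8 = 0.625.
Left endpoints: -1, -0.375, 0.25, 0.875, 1.5, 2.125, 2.75, 3.375.
f(-1) = 5, f(-0.375) = 4.9609375, f(0.25) = 3.75, f(0.875) = 7.2265625, f(1.5) = 21.25, f(2.125) = 51.6796875, f(2.75) = 104.375, f(3.375) = 185.1953125.
Sum = Δx · [f(-1) + f(-0.375) + f(0.25) + ...].
Sum = 239.6484375.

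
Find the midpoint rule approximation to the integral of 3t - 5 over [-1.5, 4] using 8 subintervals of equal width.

-6.875

Δt = (4 − (-1.5))/8 = 0.6875.
Midpoints: -1.15625, -0.46875, 0.21875, 0.90625, 1.59375, 2.28125, 2.96875, 3.65625.
f(-1.15625) = -8.46875, f(-0.46875) = -6.40625, f(0.21875) = -4.34375, f(0.90625) = -2.28125, f(1.59375) = -0.21875, f(2.28125) = 1.84375, f(2.96875) = 3.90625, f(3.65625) = 5.96875.
Sum = Δt · [f(-1.15625) + f(-0.46875) + f(0.21875) + ...].
Sum = -6.875.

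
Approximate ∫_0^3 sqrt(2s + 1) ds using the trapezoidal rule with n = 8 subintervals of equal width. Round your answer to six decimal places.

Δs = (3 − 0)/8 = 0.375.
f(0) ≈ 1.000000, f(0.375) ≈ 1.322876, f(0.75) ≈ 1.581139, f(1.125) ≈ 1.802776, f(1.5) ≈ 2.000000, f(1.875) ≈ 2.179449, f(2.25) ≈ 2.345208, f(2.625) ≈ 2.500000, f(3) ≈ 2.645751.
T_8 = (Δs/2)·[f(s_0) + 2f(s_1) + ... + 2f(s_{7}) + f(s_8)].
Sum ≈ 5.832871.

5.832871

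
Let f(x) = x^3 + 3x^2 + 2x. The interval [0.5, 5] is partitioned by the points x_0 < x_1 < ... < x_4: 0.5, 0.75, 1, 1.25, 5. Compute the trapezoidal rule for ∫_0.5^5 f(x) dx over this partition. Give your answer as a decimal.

Subinterval widths: 0.25, 0.25, 0.25, 3.75.
f(0.5) = 1.875, f(0.75) = 3.609375, f(1) = 6, f(1.25) = 9.140625, f(5) = 210.
On each subinterval the trapezoid contributes (Δx_i/2)·[f(x_{i-1}) + f(x_i)].
Sum = 414.66796875.

414.66796875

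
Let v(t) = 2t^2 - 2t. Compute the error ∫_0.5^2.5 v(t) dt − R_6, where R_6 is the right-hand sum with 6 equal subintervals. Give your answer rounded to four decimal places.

Exact integral: ∫_0.5^2.5 v(t) dt ≈ 4.333333.
R_6 ≈ 5.740741.
Error ≈ 4.333333 − 5.740741 ≈ -1.4074.

-1.4074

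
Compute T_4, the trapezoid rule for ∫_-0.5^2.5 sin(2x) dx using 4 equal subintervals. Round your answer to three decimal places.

Δx = (2.5 − (-0.5))/4 = 0.75.
f(-0.5) ≈ -0.841, f(0.25) ≈ 0.479, f(1) ≈ 0.909, f(1.75) ≈ -0.351, f(2.5) ≈ -0.959.
T_4 = (Δx/2)·[f(x_0) + 2f(x_1) + 2f(x_2) + 2f(x_3) + f(x_4)].
Sum ≈ 0.103.

0.103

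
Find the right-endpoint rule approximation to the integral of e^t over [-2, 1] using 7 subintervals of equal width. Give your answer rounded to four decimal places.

3.1758

Δt = (1 − (-2))/7 = 3/7.
Right endpoints: -11/7, -8/7, -5/7, -2/7, 1/7, 4/7, 1.
f(-11/7) ≈ 0.2077, f(-8/7) ≈ 0.3189, f(-5/7) ≈ 0.4895, f(-2/7) ≈ 0.7515, f(1/7) ≈ 1.1536, f(4/7) ≈ 1.7708, f(1) ≈ 2.7183.
Sum = Δt · [f(-11/7) + f(-8/7) + f(-5/7) + ...].
Sum ≈ 3.1758.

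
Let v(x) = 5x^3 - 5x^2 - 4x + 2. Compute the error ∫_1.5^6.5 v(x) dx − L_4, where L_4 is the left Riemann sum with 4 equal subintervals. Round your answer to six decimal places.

Exact integral: ∫_1.5^6.5 v(x) dx ≈ 1702.91666667.
L_4 = 1064.375.
Error ≈ 1702.91666667 − 1064.375 ≈ 638.541667.

638.541667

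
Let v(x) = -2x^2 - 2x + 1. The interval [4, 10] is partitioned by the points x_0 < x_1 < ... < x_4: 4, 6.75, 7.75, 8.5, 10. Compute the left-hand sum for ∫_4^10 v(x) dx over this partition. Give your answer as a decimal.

-552.59375

Subinterval widths: 2.75, 1, 0.75, 1.5.
Left endpoints: 4, 6.75, 7.75, 8.5.
v(4) = -39, v(6.75) = -103.625, v(7.75) = -134.625, v(8.5) = -160.5.
Sum = Σ Δx_i · v(x_i).
Sum = -552.59375.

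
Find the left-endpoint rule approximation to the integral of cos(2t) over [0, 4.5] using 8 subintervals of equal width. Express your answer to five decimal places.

0.72136

Δt = (4.5 − 0)/8 = 0.5625.
Left endpoints: 0, 0.5625, 1.125, 1.6875, 2.25, 2.8125, 3.375, 3.9375.
f(0) ≈ 1.00000, f(0.5625) ≈ 0.43118, f(1.125) ≈ -0.62817, f(1.6875) ≈ -0.97288, f(2.25) ≈ -0.21080, f(2.8125) ≈ 0.79110, f(3.375) ≈ 0.89301, f(3.9375) ≈ -0.02102.
Sum = Δt · [f(0) + f(0.5625) + f(1.125) + ...].
Sum ≈ 0.72136.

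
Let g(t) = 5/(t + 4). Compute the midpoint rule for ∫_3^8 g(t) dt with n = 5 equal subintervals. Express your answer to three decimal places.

2.692

Δt = (8 − 3)/5 = 1.
Midpoints: 3.5, 4.5, 5.5, 6.5, 7.5.
g(3.5) = 2/3, g(4.5) = 10/17, g(5.5) = 10/19, g(6.5) = 10/21, g(7.5) = 10/23.
Sum = Δt · [g(3.5) + g(4.5) + g(5.5) + g(6.5) + g(7.5)].
Sum ≈ 2.692.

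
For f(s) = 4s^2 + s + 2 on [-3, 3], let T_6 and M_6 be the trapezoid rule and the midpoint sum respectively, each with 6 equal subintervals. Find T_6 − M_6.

T_6 = 88.
M_6 = 82.
T_6 − M_6 = 6.

6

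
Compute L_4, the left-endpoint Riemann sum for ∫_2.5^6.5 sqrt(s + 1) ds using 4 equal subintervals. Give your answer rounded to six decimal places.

Δs = (6.5 − 2.5)/4 = 1.
Left endpoints: 2.5, 3.5, 4.5, 5.5.
f(2.5) ≈ 1.870829, f(3.5) ≈ 2.121320, f(4.5) ≈ 2.345208, f(5.5) ≈ 2.549510.
Sum = Δs · [f(2.5) + f(3.5) + f(4.5) + f(5.5)].
Sum ≈ 8.886867.

8.886867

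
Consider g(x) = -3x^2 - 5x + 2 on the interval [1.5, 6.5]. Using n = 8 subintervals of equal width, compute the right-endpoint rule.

-407.5390625

Δx = (6.5 − 1.5)/8 = 0.625.
Right endpoints: 2.125, 2.75, 3.375, 4, 4.625, 5.25, 5.875, 6.5.
g(2.125) = -22.171875, g(2.75) = -34.4375, g(3.375) = -49.046875, g(4) = -66, g(4.625) = -85.296875, g(5.25) = -106.9375, g(5.875) = -130.921875, g(6.5) = -157.25.
Sum = Δx · [g(2.125) + g(2.75) + g(3.375) + ...].
Sum = -407.5390625.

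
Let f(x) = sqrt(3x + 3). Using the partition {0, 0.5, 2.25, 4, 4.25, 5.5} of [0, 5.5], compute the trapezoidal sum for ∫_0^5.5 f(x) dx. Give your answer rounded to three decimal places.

17.893

Subinterval widths: 0.5, 1.75, 1.75, 0.25, 1.25.
f(0) ≈ 1.732, f(0.5) ≈ 2.121, f(2.25) ≈ 3.122, f(4) ≈ 3.873, f(4.25) ≈ 3.969, f(5.5) ≈ 4.416.
On each subinterval the trapezoid contributes (Δx_i/2)·[f(x_{i-1}) + f(x_i)].
Sum ≈ 17.893.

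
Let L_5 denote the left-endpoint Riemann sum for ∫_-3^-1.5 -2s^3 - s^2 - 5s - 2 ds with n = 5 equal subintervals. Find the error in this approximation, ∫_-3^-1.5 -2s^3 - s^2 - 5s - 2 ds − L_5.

Exact integral: ∫_-3^-1.5 f(s) ds = 43.96875.
L_5 = 51.45.
Error = 43.96875 − 51.45 = -7.48125.

-7.48125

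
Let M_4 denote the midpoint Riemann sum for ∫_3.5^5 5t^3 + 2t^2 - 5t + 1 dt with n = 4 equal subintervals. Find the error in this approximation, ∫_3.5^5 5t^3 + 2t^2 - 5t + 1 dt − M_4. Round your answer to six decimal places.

Exact integral: ∫_3.5^5 f(t) dt = 618.046875.
M_4 ≈ 616.89111328.
Error ≈ 618.046875 − 616.89111328 ≈ 1.155762.

1.155762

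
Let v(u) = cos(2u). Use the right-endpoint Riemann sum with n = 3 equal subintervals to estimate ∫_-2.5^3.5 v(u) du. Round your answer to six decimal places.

Δu = (3.5 − (-2.5))/3 = 2.
Right endpoints: -0.5, 1.5, 3.5.
v(-0.5) ≈ 0.540302, v(1.5) ≈ -0.989992, v(3.5) ≈ 0.753902.
Sum = Δu · [v(-0.5) + v(1.5) + v(3.5)].
Sum ≈ 0.608424.

0.608424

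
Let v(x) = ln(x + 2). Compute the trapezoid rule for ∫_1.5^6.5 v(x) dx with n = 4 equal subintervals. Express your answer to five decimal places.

Δx = (6.5 − 1.5)/4 = 1.25.
v(1.5) ≈ 1.25276, v(2.75) ≈ 1.55814, v(4) ≈ 1.79176, v(5.25) ≈ 1.98100, v(6.5) ≈ 2.14007.
T_4 = (Δx/2)·[v(x_0) + 2v(x_1) + 2v(x_2) + 2v(x_3) + v(x_4)].
Sum ≈ 8.78415.

8.78415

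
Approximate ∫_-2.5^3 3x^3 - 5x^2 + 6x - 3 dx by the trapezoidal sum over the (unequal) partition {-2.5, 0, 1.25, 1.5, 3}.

-81.35546875

Subinterval widths: 2.5, 1.25, 0.25, 1.5.
f(-2.5) = -96.125, f(0) = -3, f(1.25) = 2.546875, f(1.5) = 4.875, f(3) = 51.
On each subinterval the trapezoid contributes (Δx_i/2)·[f(x_{i-1}) + f(x_i)].
Sum = -81.35546875.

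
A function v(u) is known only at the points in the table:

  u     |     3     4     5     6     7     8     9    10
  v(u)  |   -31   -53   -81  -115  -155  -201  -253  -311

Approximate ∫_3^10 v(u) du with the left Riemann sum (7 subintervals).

Δu = 1.
Sum = 1·[(-31) + (-53) + (-81) + (-115) + (-155) + (-201) + (-253)] = -889.

-889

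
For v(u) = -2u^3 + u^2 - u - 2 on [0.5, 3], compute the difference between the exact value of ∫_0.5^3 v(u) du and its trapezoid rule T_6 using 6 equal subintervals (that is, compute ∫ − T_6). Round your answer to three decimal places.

Exact integral: ∫_0.5^3 v(u) du ≈ -40.88542.
T_6 ≈ -41.57263.
Error ≈ -40.88542 − (-41.57263) ≈ 0.687.

0.687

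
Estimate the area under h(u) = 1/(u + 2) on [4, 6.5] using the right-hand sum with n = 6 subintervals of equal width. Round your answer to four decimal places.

0.3383

Δu = (6.5 − 4)/6 = 5/12.
Right endpoints: 53/12, 29/6, 5.25, 17/3, 73/12, 6.5.
h(53/12) = 12/77, h(29/6) = 6/41, h(5.25) = 4/29, h(17/3) = 3/23, h(73/12) = 12/97, h(6.5) = 2/17.
Sum = Δu · [h(53/12) + h(29/6) + h(5.25) + ...].
Sum ≈ 0.3383.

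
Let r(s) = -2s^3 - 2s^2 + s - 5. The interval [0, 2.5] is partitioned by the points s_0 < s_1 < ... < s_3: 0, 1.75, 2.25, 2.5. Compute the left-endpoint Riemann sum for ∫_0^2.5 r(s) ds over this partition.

Subinterval widths: 1.75, 0.5, 0.25.
Left endpoints: 0, 1.75, 2.25.
r(0) = -5, r(1.75) = -20.09375, r(2.25) = -35.65625.
Sum = Σ Δs_i · r(s_i).
Sum = -27.7109375.

-27.7109375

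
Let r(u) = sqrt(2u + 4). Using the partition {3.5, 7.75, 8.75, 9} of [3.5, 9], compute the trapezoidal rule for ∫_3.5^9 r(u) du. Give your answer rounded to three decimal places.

22.124

Subinterval widths: 4.25, 1, 0.25.
r(3.5) ≈ 3.317, r(7.75) ≈ 4.416, r(8.75) ≈ 4.637, r(9) ≈ 4.690.
On each subinterval the trapezoid contributes (Δu_i/2)·[r(u_{i-1}) + r(u_i)].
Sum ≈ 22.124.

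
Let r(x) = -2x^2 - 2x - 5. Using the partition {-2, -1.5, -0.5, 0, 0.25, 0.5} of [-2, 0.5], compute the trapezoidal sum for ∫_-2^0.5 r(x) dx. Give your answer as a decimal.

-14.59375

Subinterval widths: 0.5, 1, 0.5, 0.25, 0.25.
r(-2) = -9, r(-1.5) = -6.5, r(-0.5) = -4.5, r(0) = -5, r(0.25) = -5.625, r(0.5) = -6.5.
On each subinterval the trapezoid contributes (Δx_i/2)·[r(x_{i-1}) + r(x_i)].
Sum = -14.59375.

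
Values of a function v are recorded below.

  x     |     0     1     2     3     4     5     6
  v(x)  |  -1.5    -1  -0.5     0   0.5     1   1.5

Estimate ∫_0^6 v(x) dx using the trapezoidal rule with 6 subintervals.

Δx = 1.
T_6 = (1/2)·[(-1.5) + 2·(-1) + 2·(-0.5) + 2·0 + 2·0.5 + 2·1 + 1.5] = 0.

0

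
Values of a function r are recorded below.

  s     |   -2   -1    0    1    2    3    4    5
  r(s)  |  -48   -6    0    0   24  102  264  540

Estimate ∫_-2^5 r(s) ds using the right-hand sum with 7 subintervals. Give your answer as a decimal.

924

Δs = 1.
Sum = 1·[(-6) + 0 + 0 + 24 + 102 + 264 + 540] = 924.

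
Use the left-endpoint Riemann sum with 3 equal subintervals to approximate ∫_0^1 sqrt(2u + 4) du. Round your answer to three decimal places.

Δu = (1 − 0)/3 = 1/3.
Left endpoints: 0, 1/3, 2/3.
f(0) ≈ 2.000, f(1/3) ≈ 2.160, f(2/3) ≈ 2.309.
Sum = Δu · [f(0) + f(1/3) + f(2/3)].
Sum ≈ 2.157.

2.157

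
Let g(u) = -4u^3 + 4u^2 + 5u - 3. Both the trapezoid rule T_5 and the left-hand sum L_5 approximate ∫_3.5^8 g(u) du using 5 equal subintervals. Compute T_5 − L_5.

-741.15

T_5 = -3244.05.
L_5 = -2502.9.
T_5 − L_5 = -741.15.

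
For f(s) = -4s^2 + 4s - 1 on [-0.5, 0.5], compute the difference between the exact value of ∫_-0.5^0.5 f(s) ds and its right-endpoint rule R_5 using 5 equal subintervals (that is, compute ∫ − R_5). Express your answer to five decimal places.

Exact integral: ∫_-0.5^0.5 f(s) ds ≈ -1.3333333.
R_5 = -0.96.
Error ≈ -1.3333333 − (-0.96) ≈ -0.37333.

-0.37333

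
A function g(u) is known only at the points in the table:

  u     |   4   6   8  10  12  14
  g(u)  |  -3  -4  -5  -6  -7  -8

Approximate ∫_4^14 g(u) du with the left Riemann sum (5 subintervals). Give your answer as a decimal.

Δu = 2.
Sum = 2·[(-3) + (-4) + (-5) + (-6) + (-7)] = -50.

-50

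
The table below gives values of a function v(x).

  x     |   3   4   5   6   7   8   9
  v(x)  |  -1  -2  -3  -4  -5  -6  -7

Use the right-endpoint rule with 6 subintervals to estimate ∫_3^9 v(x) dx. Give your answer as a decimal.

Δx = 1.
Sum = 1·[(-2) + (-3) + (-4) + (-5) + (-6) + (-7)] = -27.

-27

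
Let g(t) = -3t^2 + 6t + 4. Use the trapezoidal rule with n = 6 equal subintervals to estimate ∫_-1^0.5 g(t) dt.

2.578125

Δt = (0.5 − (-1))/6 = 0.25.
g(-1) = -5, g(-0.75) = -2.1875, g(-0.5) = 0.25, g(-0.25) = 2.3125, g(0) = 4, g(0.25) = 5.3125, g(0.5) = 6.25.
T_6 = (Δt/2)·[g(t_0) + 2g(t_1) + ... + 2g(t_{5}) + g(t_6)].
Sum = 2.578125.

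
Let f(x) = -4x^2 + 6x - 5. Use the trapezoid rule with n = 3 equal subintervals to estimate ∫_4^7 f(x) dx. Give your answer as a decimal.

-290

Δx = (7 − 4)/3 = 1.
f(4) = -45, f(5) = -75, f(6) = -113, f(7) = -159.
T_3 = (Δx/2)·[f(x_0) + 2f(x_1) + 2f(x_2) + f(x_3)].
Sum = -290.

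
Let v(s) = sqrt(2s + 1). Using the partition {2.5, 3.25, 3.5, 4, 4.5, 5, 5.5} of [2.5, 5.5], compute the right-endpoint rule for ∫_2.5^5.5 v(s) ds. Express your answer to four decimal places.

9.2326

Subinterval widths: 0.75, 0.25, 0.5, 0.5, 0.5, 0.5.
Right endpoints: 3.25, 3.5, 4, 4.5, 5, 5.5.
v(3.25) ≈ 2.7386, v(3.5) ≈ 2.8284, v(4) ≈ 3.0000, v(4.5) ≈ 3.1623, v(5) ≈ 3.3166, v(5.5) ≈ 3.4641.
Sum = Σ Δs_i · v(s_i).
Sum ≈ 9.2326.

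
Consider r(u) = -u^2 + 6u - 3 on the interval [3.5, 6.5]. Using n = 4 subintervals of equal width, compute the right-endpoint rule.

Δu = (6.5 − 3.5)/4 = 0.75.
Right endpoints: 4.25, 5, 5.75, 6.5.
r(4.25) = 4.4375, r(5) = 2, r(5.75) = -1.5625, r(6.5) = -6.25.
Sum = Δu · [r(4.25) + r(5) + r(5.75) + r(6.5)].
Sum = -1.03125.

-1.03125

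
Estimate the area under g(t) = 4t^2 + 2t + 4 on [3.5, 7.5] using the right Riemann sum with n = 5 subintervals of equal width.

Δt = (7.5 − 3.5)/5 = 0.8.
Right endpoints: 4.3, 5.1, 5.9, 6.7, 7.5.
g(4.3) = 86.56, g(5.1) = 118.24, g(5.9) = 155.04, g(6.7) = 196.96, g(7.5) = 244.
Sum = Δt · [g(4.3) + g(5.1) + g(5.9) + g(6.7) + g(7.5)].
Sum = 640.64.

640.64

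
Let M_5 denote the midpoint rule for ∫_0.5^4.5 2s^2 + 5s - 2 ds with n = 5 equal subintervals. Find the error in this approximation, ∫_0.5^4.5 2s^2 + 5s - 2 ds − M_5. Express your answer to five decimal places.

Exact integral: ∫_0.5^4.5 f(s) ds ≈ 102.6666667.
M_5 = 102.24.
Error ≈ 102.6666667 − 102.24 ≈ 0.42667.

0.42667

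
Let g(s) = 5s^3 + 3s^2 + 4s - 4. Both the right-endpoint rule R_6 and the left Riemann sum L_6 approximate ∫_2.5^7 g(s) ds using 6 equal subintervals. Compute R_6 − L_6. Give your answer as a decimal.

R_6 = 4047.29296875.
L_6 = 2709.94921875.
R_6 − L_6 = 1337.34375.

1337.34375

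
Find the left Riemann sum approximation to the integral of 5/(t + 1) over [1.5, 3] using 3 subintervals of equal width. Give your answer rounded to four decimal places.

2.5476

Δt = (3 − 1.5)/3 = 0.5.
Left endpoints: 1.5, 2, 2.5.
f(1.5) = 2, f(2) = 5/3, f(2.5) = 10/7.
Sum = Δt · [f(1.5) + f(2) + f(2.5)].
Sum ≈ 2.5476.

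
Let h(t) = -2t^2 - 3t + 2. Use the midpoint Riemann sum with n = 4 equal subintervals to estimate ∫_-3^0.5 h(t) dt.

2.48828125

Δt = (0.5 − (-3))/4 = 0.875.
Midpoints: -2.5625, -1.6875, -0.8125, 0.0625.
h(-2.5625) = -3.4453125, h(-1.6875) = 1.3671875, h(-0.8125) = 3.1171875, h(0.0625) = 1.8046875.
Sum = Δt · [h(-2.5625) + h(-1.6875) + h(-0.8125) + h(0.0625)].
Sum = 2.48828125.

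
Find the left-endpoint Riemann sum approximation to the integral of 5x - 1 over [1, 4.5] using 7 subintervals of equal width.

Δx = (4.5 − 1)/7 = 0.5.
Left endpoints: 1, 1.5, 2, 2.5, 3, 3.5, 4.
f(1) = 4, f(1.5) = 6.5, f(2) = 9, f(2.5) = 11.5, f(3) = 14, f(3.5) = 16.5, f(4) = 19.
Sum = Δx · [f(1) + f(1.5) + f(2) + ...].
Sum = 40.25.

40.25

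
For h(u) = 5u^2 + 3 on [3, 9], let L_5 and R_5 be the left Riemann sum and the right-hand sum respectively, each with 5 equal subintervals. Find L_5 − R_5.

-432

L_5 = 979.2.
R_5 = 1411.2.
L_5 − R_5 = -432.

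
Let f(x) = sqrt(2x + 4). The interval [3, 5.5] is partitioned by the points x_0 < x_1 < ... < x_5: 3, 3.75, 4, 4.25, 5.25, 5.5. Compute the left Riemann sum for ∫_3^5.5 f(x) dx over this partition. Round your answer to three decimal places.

Subinterval widths: 0.75, 0.25, 0.25, 1, 0.25.
Left endpoints: 3, 3.75, 4, 4.25, 5.25.
f(3) ≈ 3.162, f(3.75) ≈ 3.391, f(4) ≈ 3.464, f(4.25) ≈ 3.536, f(5.25) ≈ 3.808.
Sum = Σ Δx_i · f(x_i).
Sum ≈ 8.573.

8.573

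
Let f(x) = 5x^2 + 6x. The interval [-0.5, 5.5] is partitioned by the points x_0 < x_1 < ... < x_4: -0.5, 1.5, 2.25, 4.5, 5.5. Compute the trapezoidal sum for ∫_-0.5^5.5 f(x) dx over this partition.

Subinterval widths: 2, 0.75, 2.25, 1.
f(-0.5) = -1.75, f(1.5) = 20.25, f(2.25) = 38.8125, f(4.5) = 128.25, f(5.5) = 184.25.
On each subinterval the trapezoid contributes (Δx_i/2)·[f(x_{i-1}) + f(x_i)].
Sum = 384.84375.

384.84375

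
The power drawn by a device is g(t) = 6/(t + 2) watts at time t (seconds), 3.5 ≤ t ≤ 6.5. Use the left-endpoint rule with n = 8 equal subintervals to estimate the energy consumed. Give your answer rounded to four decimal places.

2.6855

Δt = (6.5 − 3.5)/8 = 0.375.
Left endpoints: 3.5, 3.875, 4.25, 4.625, 5, 5.375, 5.75, 6.125.
g(3.5) = 12/11, g(3.875) = 48/47, g(4.25) = 0.96, g(4.625) = 48/53, g(5) = 6/7, g(5.375) = 48/59, g(5.75) = 24/31, g(6.125) = 48/65.
Sum = Δt · [g(3.5) + g(3.875) + g(4.25) + ...].
Sum ≈ 2.6855.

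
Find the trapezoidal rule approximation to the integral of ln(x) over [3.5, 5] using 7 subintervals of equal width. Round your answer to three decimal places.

2.162

Δx = (5 − 3.5)/7 = 3/14.
f(3.5) ≈ 1.253, f(26/7) ≈ 1.312, f(55/14) ≈ 1.368, f(29/7) ≈ 1.421, f(61/14) ≈ 1.472, f(32/7) ≈ 1.520, f(67/14) ≈ 1.566, f(5) ≈ 1.609.
T_7 = (Δx/2)·[f(x_0) + 2f(x_1) + ... + 2f(x_{6}) + f(x_7)].
Sum ≈ 2.162.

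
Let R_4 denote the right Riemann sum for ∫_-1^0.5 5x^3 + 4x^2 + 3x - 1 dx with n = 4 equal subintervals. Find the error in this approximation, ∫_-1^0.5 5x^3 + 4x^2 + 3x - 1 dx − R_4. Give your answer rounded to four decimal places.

-1.3447

Exact integral: ∫_-1^0.5 f(x) dx = -2.296875.
R_4 ≈ -0.952148.
Error ≈ -2.296875 − (-0.952148) ≈ -1.3447.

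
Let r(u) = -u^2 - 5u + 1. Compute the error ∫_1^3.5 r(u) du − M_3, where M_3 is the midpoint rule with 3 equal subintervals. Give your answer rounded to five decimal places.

Exact integral: ∫_1^3.5 r(u) du ≈ -39.5833333.
M_3 ≈ -39.4386574.
Error ≈ -39.5833333 − (-39.4386574) ≈ -0.14468.

-0.14468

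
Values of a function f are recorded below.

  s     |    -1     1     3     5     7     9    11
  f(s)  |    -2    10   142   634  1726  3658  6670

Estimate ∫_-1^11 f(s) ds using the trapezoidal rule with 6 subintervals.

19008

Δs = 2.
T_6 = (2/2)·[(-2) + 2·10 + 2·142 + 2·634 + 2·1726 + 2·3658 + 6670] = 19008.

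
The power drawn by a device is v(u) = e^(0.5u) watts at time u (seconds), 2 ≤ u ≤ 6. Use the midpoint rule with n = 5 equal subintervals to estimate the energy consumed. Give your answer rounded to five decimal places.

Δu = (6 − 2)/5 = 0.8.
Midpoints: 2.4, 3.2, 4, 4.8, 5.6.
v(2.4) ≈ 3.32012, v(3.2) ≈ 4.95303, v(4) ≈ 7.38906, v(4.8) ≈ 11.02318, v(5.6) ≈ 16.44465.
Sum = Δu · [v(2.4) + v(3.2) + v(4) + v(4.8) + v(5.6)].
Sum ≈ 34.50402.

34.50402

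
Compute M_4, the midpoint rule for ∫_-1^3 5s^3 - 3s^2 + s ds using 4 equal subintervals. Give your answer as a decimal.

72

Δs = (3 − (-1))/4 = 1.
Midpoints: -0.5, 0.5, 1.5, 2.5.
f(-0.5) = -1.875, f(0.5) = 0.375, f(1.5) = 11.625, f(2.5) = 61.875.
Sum = Δs · [f(-0.5) + f(0.5) + f(1.5) + f(2.5)].
Sum = 72.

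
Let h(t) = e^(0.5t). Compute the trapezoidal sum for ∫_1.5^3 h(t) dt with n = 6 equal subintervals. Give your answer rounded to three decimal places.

Δt = (3 − 1.5)/6 = 0.25.
h(1.5) ≈ 2.117, h(1.75) ≈ 2.399, h(2) ≈ 2.718, h(2.25) ≈ 3.080, h(2.5) ≈ 3.490, h(2.75) ≈ 3.955, h(3) ≈ 4.482.
T_6 = (Δt/2)·[h(t_0) + 2h(t_1) + ... + 2h(t_{5}) + h(t_6)].
Sum ≈ 4.736.

4.736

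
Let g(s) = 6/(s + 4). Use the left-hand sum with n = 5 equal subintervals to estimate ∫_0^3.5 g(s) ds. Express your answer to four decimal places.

4.0276

Δs = (3.5 − 0)/5 = 0.7.
Left endpoints: 0, 0.7, 1.4, 2.1, 2.8.
g(0) = 1.5, g(0.7) = 60/47, g(1.4) = 10/9, g(2.1) = 60/61, g(2.8) = 15/17.
Sum = Δs · [g(0) + g(0.7) + g(1.4) + g(2.1) + g(2.8)].
Sum ≈ 4.0276.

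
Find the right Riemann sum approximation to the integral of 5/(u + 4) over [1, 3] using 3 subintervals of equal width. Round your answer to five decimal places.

Δu = (3 − 1)/3 = 2/3.
Right endpoints: 5/3, 7/3, 3.
f(5/3) = 15/17, f(7/3) = 15/19, f(3) = 5/7.
Sum = Δu · [f(5/3) + f(7/3) + f(3)].
Sum ≈ 1.59074.

1.59074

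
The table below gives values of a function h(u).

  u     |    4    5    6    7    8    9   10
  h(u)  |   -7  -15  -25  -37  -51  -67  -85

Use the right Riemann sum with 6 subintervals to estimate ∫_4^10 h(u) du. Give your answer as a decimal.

Δu = 1.
Sum = 1·[(-15) + (-25) + (-37) + (-51) + (-67) + (-85)] = -280.

-280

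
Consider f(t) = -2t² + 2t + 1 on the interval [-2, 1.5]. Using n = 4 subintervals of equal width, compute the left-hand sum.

-11.3203125

Δt = (1.5 − (-2))/4 = 0.875.
Left endpoints: -2, -1.125, -0.25, 0.625.
f(-2) = -11, f(-1.125) = -3.78125, f(-0.25) = 0.375, f(0.625) = 1.46875.
Sum = Δt · [f(-2) + f(-1.125) + f(-0.25) + f(0.625)].
Sum = -11.3203125.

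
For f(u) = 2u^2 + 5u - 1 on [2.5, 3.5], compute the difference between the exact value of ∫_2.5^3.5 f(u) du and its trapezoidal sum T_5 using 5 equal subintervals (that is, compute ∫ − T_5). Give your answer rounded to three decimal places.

Exact integral: ∫_2.5^3.5 f(u) du ≈ 32.16667.
T_5 = 32.18.
Error ≈ 32.16667 − 32.18 ≈ -0.013.

-0.013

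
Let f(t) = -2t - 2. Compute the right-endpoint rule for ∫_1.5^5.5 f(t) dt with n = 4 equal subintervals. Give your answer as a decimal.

Δt = (5.5 − 1.5)/4 = 1.
Right endpoints: 2.5, 3.5, 4.5, 5.5.
f(2.5) = -7, f(3.5) = -9, f(4.5) = -11, f(5.5) = -13.
Sum = Δt · [f(2.5) + f(3.5) + f(4.5) + f(5.5)].
Sum = -40.

-40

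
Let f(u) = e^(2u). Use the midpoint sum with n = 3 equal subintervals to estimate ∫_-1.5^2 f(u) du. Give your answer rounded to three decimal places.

Δu = (2 − (-1.5))/3 = 7/6.
Midpoints: -11/12, 0.25, 17/12.
f(-11/12) ≈ 0.160, f(0.25) ≈ 1.649, f(17/12) ≈ 17.002.
Sum = Δu · [f(-11/12) + f(0.25) + f(17/12)].
Sum ≈ 21.946.

21.946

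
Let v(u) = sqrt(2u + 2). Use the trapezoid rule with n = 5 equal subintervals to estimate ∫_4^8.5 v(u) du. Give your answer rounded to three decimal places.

Δu = (8.5 − 4)/5 = 0.9.
v(4) ≈ 3.162, v(4.9) ≈ 3.435, v(5.8) ≈ 3.688, v(6.7) ≈ 3.924, v(7.6) ≈ 4.147, v(8.5) ≈ 4.359.
T_5 = (Δu/2)·[v(u_0) + 2v(u_1) + ... + 2v(u_{4}) + v(u_5)].
Sum ≈ 17.060.

17.060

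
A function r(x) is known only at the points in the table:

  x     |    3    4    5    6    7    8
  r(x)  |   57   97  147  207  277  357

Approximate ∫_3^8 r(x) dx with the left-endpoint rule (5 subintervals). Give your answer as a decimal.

785

Δx = 1.
Sum = 1·[57 + 97 + 147 + 207 + 277] = 785.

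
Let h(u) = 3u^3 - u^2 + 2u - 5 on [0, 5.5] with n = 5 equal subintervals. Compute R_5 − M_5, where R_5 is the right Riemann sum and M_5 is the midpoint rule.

303.4453125

R_5 = 923.8625.
M_5 = 620.4171875.
R_5 − M_5 = 303.4453125.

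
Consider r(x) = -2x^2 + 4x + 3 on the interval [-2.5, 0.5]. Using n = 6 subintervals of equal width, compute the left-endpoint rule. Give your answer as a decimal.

Δx = (0.5 − (-2.5))/6 = 0.5.
Left endpoints: -2.5, -2, -1.5, -1, -0.5, 0.
r(-2.5) = -19.5, r(-2) = -13, r(-1.5) = -7.5, r(-1) = -3, r(-0.5) = 0.5, r(0) = 3.
Sum = Δx · [r(-2.5) + r(-2) + r(-1.5) + ...].
Sum = -19.75.

-19.75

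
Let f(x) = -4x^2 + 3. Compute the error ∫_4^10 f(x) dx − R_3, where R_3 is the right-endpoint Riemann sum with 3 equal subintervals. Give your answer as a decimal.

352

Exact integral: ∫_4^10 f(x) dx = -1230.
R_3 = -1582.
Error = -1230 − (-1582) = 352.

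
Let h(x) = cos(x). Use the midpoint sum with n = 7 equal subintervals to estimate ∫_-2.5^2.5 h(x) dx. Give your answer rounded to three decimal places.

1.223

Δx = (2.5 − (-2.5))/7 = 5/7.
Midpoints: -15/7, -10/7, -5/7, 0, 5/7, 10/7, 15/7.
h(-15/7) ≈ -0.541, h(-10/7) ≈ 0.142, h(-5/7) ≈ 0.756, h(0) ≈ 1.000, h(5/7) ≈ 0.756, h(10/7) ≈ 0.142, h(15/7) ≈ -0.541.
Sum = Δx · [h(-15/7) + h(-10/7) + h(-5/7) + ...].
Sum ≈ 1.223.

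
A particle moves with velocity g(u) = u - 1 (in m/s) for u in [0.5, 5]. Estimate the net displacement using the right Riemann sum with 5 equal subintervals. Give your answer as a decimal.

Δu = (5 − 0.5)/5 = 0.9.
Right endpoints: 1.4, 2.3, 3.2, 4.1, 5.
g(1.4) = 0.4, g(2.3) = 1.3, g(3.2) = 2.2, g(4.1) = 3.1, g(5) = 4.
Sum = Δu · [g(1.4) + g(2.3) + g(3.2) + g(4.1) + g(5)].
Sum = 9.9.

9.9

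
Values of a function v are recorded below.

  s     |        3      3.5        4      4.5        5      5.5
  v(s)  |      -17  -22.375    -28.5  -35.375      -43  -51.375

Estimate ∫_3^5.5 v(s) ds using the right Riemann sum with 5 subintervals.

-90.3125

Δs = 0.5.
Sum = 0.5·[(-22.375) + (-28.5) + (-35.375) + (-43) + (-51.375)] = -90.3125.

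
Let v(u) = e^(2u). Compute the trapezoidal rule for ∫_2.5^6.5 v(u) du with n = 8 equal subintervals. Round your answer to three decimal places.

Δu = (6.5 − 2.5)/8 = 0.5.
v(2.5) ≈ 148.413, v(3) ≈ 403.429, v(3.5) ≈ 1096.633, v(4) ≈ 2980.958, v(4.5) ≈ 8103.084, v(5) ≈ 22026.466, v(5.5) ≈ 59874.142, v(6) ≈ 162754.791, v(6.5) ≈ 442413.392.
T_8 = (Δu/2)·[v(u_0) + 2v(u_1) + ... + 2v(u_{7}) + v(u_8)].
Sum ≈ 239260.203.

239260.203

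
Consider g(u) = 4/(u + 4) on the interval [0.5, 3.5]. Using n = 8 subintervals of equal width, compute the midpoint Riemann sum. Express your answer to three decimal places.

2.043

Δu = (3.5 − 0.5)/8 = 0.375.
Midpoints: 0.6875, 1.0625, 1.4375, 1.8125, 2.1875, 2.5625, 2.9375, 3.3125.
g(0.6875) = 64/75, g(1.0625) = 64/81, g(1.4375) = 64/87, g(1.8125) = 64/93, g(2.1875) = 64/99, g(2.5625) = 64/105, g(2.9375) = 64/111, g(3.3125) = 64/117.
Sum = Δu · [g(0.6875) + g(1.0625) + g(1.4375) + ...].
Sum ≈ 2.043.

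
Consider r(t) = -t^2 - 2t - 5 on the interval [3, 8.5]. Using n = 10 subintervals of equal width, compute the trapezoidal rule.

Δt = (8.5 − 3)/10 = 0.55.
r(3) = -20, r(3.55) = -24.7025, r(4.1) = -30.01, r(4.65) = -35.9225, r(5.2) = -42.44, r(5.75) = -49.5625, r(6.3) = -57.29, r(6.85) = -65.6225, r(7.4) = -74.56, r(7.95) = -84.1025, r(8.5) = -94.25.
T_10 = (Δt/2)·[r(t_0) + 2r(t_1) + ... + 2r(t_{9}) + r(t_10)].
Sum = -286.735625.

-286.735625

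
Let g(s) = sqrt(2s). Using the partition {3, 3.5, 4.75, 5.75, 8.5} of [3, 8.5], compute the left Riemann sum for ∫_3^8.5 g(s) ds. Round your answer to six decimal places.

16.939845

Subinterval widths: 0.5, 1.25, 1, 2.75.
Left endpoints: 3, 3.5, 4.75, 5.75.
g(3) ≈ 2.449490, g(3.5) ≈ 2.645751, g(4.75) ≈ 3.082207, g(5.75) ≈ 3.391165.
Sum = Σ Δs_i · g(s_i).
Sum ≈ 16.939845.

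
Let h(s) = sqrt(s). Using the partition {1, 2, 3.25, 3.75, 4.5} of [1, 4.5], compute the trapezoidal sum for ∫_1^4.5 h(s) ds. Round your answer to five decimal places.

5.67422

Subinterval widths: 1, 1.25, 0.5, 0.75.
h(1) ≈ 1.00000, h(2) ≈ 1.41421, h(3.25) ≈ 1.80278, h(3.75) ≈ 1.93649, h(4.5) ≈ 2.12132.
On each subinterval the trapezoid contributes (Δs_i/2)·[h(s_{i-1}) + h(s_i)].
Sum ≈ 5.67422.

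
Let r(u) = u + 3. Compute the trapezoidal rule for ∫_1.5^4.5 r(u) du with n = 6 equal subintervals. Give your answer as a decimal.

18

Δu = (4.5 − 1.5)/6 = 0.5.
r(1.5) = 4.5, r(2) = 5, r(2.5) = 5.5, r(3) = 6, r(3.5) = 6.5, r(4) = 7, r(4.5) = 7.5.
T_6 = (Δu/2)·[r(u_0) + 2r(u_1) + ... + 2r(u_{5}) + r(u_6)].
Sum = 18.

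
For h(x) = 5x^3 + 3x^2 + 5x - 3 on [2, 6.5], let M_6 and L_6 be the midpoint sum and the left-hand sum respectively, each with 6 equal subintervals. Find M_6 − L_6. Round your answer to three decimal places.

509.150

M_6 ≈ 2545.99805.
L_6 = 2036.84765625.
M_6 − L_6 ≈ 509.150.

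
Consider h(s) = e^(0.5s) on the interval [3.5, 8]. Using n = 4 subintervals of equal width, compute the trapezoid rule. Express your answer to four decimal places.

100.2493

Δs = (8 − 3.5)/4 = 1.125.
h(3.5) ≈ 5.7546, h(4.625) ≈ 10.0996, h(5.75) ≈ 17.7254, h(6.875) ≈ 31.1091, h(8) ≈ 54.5982.
T_4 = (Δs/2)·[h(s_0) + 2h(s_1) + 2h(s_2) + 2h(s_3) + h(s_4)].
Sum ≈ 100.2493.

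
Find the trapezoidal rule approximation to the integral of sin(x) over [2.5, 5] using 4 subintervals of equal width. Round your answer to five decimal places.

-1.04926

Δx = (5 − 2.5)/4 = 0.625.
f(2.5) ≈ 0.59847, f(3.125) ≈ 0.01659, f(3.75) ≈ -0.57156, f(4.375) ≈ -0.94362, f(5) ≈ -0.95892.
T_4 = (Δx/2)·[f(x_0) + 2f(x_1) + 2f(x_2) + 2f(x_3) + f(x_4)].
Sum ≈ -1.04926.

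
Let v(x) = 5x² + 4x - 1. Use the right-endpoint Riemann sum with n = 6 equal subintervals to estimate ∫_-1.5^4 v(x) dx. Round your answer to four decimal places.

179.7367

Δx = (4 − (-1.5))/6 = 11/12.
Right endpoints: -7/12, 1/3, 1.25, 13/6, 37/12, 4.
v(-7/12) = -235/144, v(1/3) = 8/9, v(1.25) = 11.8125, v(13/6) = 1121/36, v(37/12) = 8477/144, v(4) = 95.
Sum = Δx · [v(-7/12) + v(1/3) + v(1.25) + ...].
Sum ≈ 179.7367.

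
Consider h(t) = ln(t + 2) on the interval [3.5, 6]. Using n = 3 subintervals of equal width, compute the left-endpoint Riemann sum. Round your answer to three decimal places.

Δt = (6 − 3.5)/3 = 5/6.
Left endpoints: 3.5, 13/3, 31/6.
h(3.5) ≈ 1.705, h(13/3) ≈ 1.846, h(31/6) ≈ 1.969.
Sum = Δt · [h(3.5) + h(13/3) + h(31/6)].
Sum ≈ 4.600.

4.600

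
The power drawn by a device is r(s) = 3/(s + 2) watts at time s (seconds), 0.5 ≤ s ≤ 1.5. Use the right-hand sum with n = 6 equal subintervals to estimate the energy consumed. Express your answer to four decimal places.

Δs = (1.5 − 0.5)/6 = 1/6.
Right endpoints: 2/3, 5/6, 1, 7/6, 4/3, 1.5.
r(2/3) = 1.125, r(5/6) = 18/17, r(1) = 1, r(7/6) = 18/19, r(4/3) = 0.9, r(1.5) = 6/7.
Sum = Δs · [r(2/3) + r(5/6) + r(1) + ...].
Sum ≈ 0.9814.

0.9814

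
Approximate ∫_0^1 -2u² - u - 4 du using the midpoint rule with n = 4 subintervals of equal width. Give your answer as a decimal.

-5.15625

Δu = (1 − 0)/4 = 0.25.
Midpoints: 0.125, 0.375, 0.625, 0.875.
f(0.125) = -4.15625, f(0.375) = -4.65625, f(0.625) = -5.40625, f(0.875) = -6.40625.
Sum = Δu · [f(0.125) + f(0.375) + f(0.625) + f(0.875)].
Sum = -5.15625.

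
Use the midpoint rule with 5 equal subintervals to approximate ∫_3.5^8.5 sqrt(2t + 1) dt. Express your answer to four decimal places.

17.9183

Δt = (8.5 − 3.5)/5 = 1.
Midpoints: 4, 5, 6, 7, 8.
f(4) ≈ 3.0000, f(5) ≈ 3.3166, f(6) ≈ 3.6056, f(7) ≈ 3.8730, f(8) ≈ 4.1231.
Sum = Δt · [f(4) + f(5) + f(6) + f(7) + f(8)].
Sum ≈ 17.9183.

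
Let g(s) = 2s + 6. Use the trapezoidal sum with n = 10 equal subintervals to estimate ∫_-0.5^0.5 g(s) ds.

6

Δs = (0.5 − (-0.5))/10 = 0.1.
g(-0.5) = 5, g(-0.4) = 5.2, g(-0.3) = 5.4, g(-0.2) = 5.6, g(-0.1) = 5.8, g(0) = 6, g(0.1) = 6.2, g(0.2) = 6.4, g(0.3) = 6.6, g(0.4) = 6.8, g(0.5) = 7.
T_10 = (Δs/2)·[g(s_0) + 2g(s_1) + ... + 2g(s_{9}) + g(s_10)].
Sum = 6.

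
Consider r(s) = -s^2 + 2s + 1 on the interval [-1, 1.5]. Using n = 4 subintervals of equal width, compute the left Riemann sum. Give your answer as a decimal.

0.95703125

Δs = (1.5 − (-1))/4 = 0.625.
Left endpoints: -1, -0.375, 0.25, 0.875.
r(-1) = -2, r(-0.375) = 0.109375, r(0.25) = 1.4375, r(0.875) = 1.984375.
Sum = Δs · [r(-1) + r(-0.375) + r(0.25) + r(0.875)].
Sum = 0.95703125.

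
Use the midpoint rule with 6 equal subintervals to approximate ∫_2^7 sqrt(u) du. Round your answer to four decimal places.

10.4659

Δu = (7 − 2)/6 = 5/6.
Midpoints: 29/12, 3.25, 49/12, 59/12, 5.75, 79/12.
f(29/12) ≈ 1.5546, f(3.25) ≈ 1.8028, f(49/12) ≈ 2.0207, f(59/12) ≈ 2.2174, f(5.75) ≈ 2.3979, f(79/12) ≈ 2.5658.
Sum = Δu · [f(29/12) + f(3.25) + f(49/12) + ...].
Sum ≈ 10.4659.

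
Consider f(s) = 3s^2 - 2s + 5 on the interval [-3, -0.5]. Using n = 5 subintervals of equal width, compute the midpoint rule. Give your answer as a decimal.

Δs = (-0.5 − (-3))/5 = 0.5.
Midpoints: -2.75, -2.25, -1.75, -1.25, -0.75.
f(-2.75) = 33.1875, f(-2.25) = 24.6875, f(-1.75) = 17.6875, f(-1.25) = 12.1875, f(-0.75) = 8.1875.
Sum = Δs · [f(-2.75) + f(-2.25) + f(-1.75) + f(-1.25) + f(-0.75)].
Sum = 47.96875.

47.96875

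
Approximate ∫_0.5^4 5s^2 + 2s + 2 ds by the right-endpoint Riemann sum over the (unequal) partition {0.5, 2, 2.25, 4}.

204.453125

Subinterval widths: 1.5, 0.25, 1.75.
Right endpoints: 2, 2.25, 4.
f(2) = 26, f(2.25) = 31.8125, f(4) = 90.
Sum = Σ Δs_i · f(s_i).
Sum = 204.453125.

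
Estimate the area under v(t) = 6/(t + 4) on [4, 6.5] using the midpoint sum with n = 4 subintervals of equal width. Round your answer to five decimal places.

Δt = (6.5 − 4)/4 = 0.625.
Midpoints: 4.3125, 4.9375, 5.5625, 6.1875.
v(4.3125) = 96/133, v(4.9375) = 96/143, v(5.5625) = 32/51, v(6.1875) = 96/163.
Sum = Δt · [v(4.3125) + v(4.9375) + v(5.5625) + v(6.1875)].
Sum ≈ 1.63096.

1.63096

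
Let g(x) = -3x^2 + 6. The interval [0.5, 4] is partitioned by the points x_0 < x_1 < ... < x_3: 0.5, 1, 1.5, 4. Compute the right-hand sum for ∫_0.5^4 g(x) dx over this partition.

-103.875

Subinterval widths: 0.5, 0.5, 2.5.
Right endpoints: 1, 1.5, 4.
g(1) = 3, g(1.5) = -0.75, g(4) = -42.
Sum = Σ Δx_i · g(x_i).
Sum = -103.875.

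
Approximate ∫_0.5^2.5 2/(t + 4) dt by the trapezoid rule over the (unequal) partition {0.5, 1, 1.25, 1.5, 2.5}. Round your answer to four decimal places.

0.7375

Subinterval widths: 0.5, 0.25, 0.25, 1.
f(0.5) = 4/9, f(1) = 0.4, f(1.25) = 8/21, f(1.5) = 4/11, f(2.5) = 4/13.
On each subinterval the trapezoid contributes (Δt_i/2)·[f(t_{i-1}) + f(t_i)].
Sum ≈ 0.7375.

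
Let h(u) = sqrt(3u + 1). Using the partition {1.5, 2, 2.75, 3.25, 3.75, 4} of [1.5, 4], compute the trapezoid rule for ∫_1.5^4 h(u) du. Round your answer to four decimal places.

7.5433

Subinterval widths: 0.5, 0.75, 0.5, 0.5, 0.25.
h(1.5) ≈ 2.3452, h(2) ≈ 2.6458, h(2.75) ≈ 3.0414, h(3.25) ≈ 3.2787, h(3.75) ≈ 3.5000, h(4) ≈ 3.6056.
On each subinterval the trapezoid contributes (Δu_i/2)·[h(u_{i-1}) + h(u_i)].
Sum ≈ 7.5433.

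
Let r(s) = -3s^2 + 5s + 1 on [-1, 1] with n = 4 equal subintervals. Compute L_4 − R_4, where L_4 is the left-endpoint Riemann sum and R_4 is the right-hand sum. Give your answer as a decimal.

-5

L_4 = -2.75.
R_4 = 2.25.
L_4 − R_4 = -5.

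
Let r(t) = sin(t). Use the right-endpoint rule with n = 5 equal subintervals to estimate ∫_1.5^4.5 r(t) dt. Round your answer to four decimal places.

-0.3195

Δt = (4.5 − 1.5)/5 = 0.6.
Right endpoints: 2.1, 2.7, 3.3, 3.9, 4.5.
r(2.1) ≈ 0.8632, r(2.7) ≈ 0.4274, r(3.3) ≈ -0.1577, r(3.9) ≈ -0.6878, r(4.5) ≈ -0.9775.
Sum = Δt · [r(2.1) + r(2.7) + r(3.3) + r(3.9) + r(4.5)].
Sum ≈ -0.3195.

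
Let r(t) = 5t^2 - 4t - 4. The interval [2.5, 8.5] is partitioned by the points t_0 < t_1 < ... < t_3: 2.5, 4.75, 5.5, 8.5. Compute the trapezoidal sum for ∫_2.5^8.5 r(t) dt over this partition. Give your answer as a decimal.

873.84375

Subinterval widths: 2.25, 0.75, 3.
r(2.5) = 17.25, r(4.75) = 89.8125, r(5.5) = 125.25, r(8.5) = 323.25.
On each subinterval the trapezoid contributes (Δt_i/2)·[r(t_{i-1}) + r(t_i)].
Sum = 873.84375.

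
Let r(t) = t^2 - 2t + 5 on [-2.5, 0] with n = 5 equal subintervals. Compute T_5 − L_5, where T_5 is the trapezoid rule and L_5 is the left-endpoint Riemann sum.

-2.8125

T_5 = 24.0625.
L_5 = 26.875.
T_5 − L_5 = -2.8125.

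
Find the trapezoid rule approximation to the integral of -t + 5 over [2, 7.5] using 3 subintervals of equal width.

1.375

Δt = (7.5 − 2)/3 = 11/6.
f(2) = 3, f(23/6) = 7/6, f(17/3) = -2/3, f(7.5) = -2.5.
T_3 = (Δt/2)·[f(t_0) + 2f(t_1) + 2f(t_2) + f(t_3)].
Sum = 1.375.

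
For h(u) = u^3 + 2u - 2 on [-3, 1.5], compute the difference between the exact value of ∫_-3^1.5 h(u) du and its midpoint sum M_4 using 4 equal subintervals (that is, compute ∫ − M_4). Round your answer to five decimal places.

-1.06787

Exact integral: ∫_-3^1.5 h(u) du = -34.734375.
M_4 ≈ -33.6665039.
Error ≈ -34.734375 − (-33.6665039) ≈ -1.06787.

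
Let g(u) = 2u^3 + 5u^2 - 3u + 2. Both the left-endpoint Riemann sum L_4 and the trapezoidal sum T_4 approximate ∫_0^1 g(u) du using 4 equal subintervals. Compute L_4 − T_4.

-0.5

L_4 = 2.25.
T_4 = 2.75.
L_4 − T_4 = -0.5.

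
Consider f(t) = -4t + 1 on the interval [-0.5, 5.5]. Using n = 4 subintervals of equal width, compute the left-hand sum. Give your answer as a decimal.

-36

Δt = (5.5 − (-0.5))/4 = 1.5.
Left endpoints: -0.5, 1, 2.5, 4.
f(-0.5) = 3, f(1) = -3, f(2.5) = -9, f(4) = -15.
Sum = Δt · [f(-0.5) + f(1) + f(2.5) + f(4)].
Sum = -36.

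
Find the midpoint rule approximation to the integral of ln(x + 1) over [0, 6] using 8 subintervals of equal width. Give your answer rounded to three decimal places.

7.641

Δx = (6 − 0)/8 = 0.75.
Midpoints: 0.375, 1.125, 1.875, 2.625, 3.375, 4.125, 4.875, 5.625.
f(0.375) ≈ 0.318, f(1.125) ≈ 0.754, f(1.875) ≈ 1.056, f(2.625) ≈ 1.288, f(3.375) ≈ 1.476, f(4.125) ≈ 1.634, f(4.875) ≈ 1.771, f(5.625) ≈ 1.891.
Sum = Δx · [f(0.375) + f(1.125) + f(1.875) + ...].
Sum ≈ 7.641.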